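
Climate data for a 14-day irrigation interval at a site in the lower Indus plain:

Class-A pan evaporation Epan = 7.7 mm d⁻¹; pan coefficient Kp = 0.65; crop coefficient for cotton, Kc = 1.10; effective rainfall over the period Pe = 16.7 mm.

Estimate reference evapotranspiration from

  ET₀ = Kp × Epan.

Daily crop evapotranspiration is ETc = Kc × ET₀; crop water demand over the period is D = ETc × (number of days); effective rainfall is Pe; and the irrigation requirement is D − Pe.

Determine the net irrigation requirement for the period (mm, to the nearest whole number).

ET₀ = 0.65 × 7.7 = 5.0050 mm/d
ETc = Kc × ET₀ = 1.10 × 5.0050 = 5.5055 mm/d
Crop demand D = ETc × 14 d = 5.5055 × 14 = 77.077 mm
D − Pe = 77.077 − 16.7 = 60.377 mm

60 mm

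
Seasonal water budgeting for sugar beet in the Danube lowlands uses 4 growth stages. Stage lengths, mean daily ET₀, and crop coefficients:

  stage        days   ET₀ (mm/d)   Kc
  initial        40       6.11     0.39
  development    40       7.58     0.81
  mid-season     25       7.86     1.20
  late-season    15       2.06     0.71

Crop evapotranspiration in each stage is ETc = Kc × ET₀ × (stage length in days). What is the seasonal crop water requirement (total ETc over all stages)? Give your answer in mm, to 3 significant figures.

599 mm

initial: 0.39 × 6.11 × 40 = 95.32 mm
development: 0.81 × 7.58 × 40 = 245.59 mm
mid-season: 1.20 × 7.86 × 25 = 235.80 mm
late-season: 0.71 × 2.06 × 15 = 21.94 mm
Seasonal total = 598.65 mm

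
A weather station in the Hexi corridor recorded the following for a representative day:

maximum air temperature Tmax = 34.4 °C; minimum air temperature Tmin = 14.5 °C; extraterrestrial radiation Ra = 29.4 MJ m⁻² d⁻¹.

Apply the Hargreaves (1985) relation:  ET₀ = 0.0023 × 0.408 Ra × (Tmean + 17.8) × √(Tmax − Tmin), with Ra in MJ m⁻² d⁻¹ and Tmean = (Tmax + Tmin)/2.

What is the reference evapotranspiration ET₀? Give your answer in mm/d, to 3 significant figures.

5.20 mm/d

Tmean = (34.4 + 14.5)/2 = 24.45 °C
0.408 Ra = 0.408 × 29.4 = 11.9952 mm/d equivalent
ET₀ = 0.0023 × 11.9952 × (24.45 + 17.8) × √19.9 = 0.0023 × 11.9952 × 42.25 × 4.4609 = 5.1998 mm/d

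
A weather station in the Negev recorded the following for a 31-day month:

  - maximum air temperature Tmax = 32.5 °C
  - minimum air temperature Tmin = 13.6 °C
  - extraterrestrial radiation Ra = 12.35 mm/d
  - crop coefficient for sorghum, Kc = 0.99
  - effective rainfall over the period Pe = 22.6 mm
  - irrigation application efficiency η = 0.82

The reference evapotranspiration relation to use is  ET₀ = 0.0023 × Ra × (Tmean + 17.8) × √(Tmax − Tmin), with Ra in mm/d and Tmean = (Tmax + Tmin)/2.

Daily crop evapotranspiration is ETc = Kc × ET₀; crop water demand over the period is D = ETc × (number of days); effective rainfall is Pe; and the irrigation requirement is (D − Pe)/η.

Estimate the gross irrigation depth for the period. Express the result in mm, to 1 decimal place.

Tmean = (32.5 + 13.6)/2 = 23.05 °C
ET₀ = 0.0023 × 12.35 × (23.05 + 17.8) × √18.9 = 0.0023 × 12.35 × 40.85 × 4.3474 = 5.0445 mm/d
ETc = Kc × ET₀ = 0.99 × 5.0445 = 4.9941 mm/d
Crop demand D = ETc × 31 d = 4.9941 × 31 = 154.817 mm
D − Pe = 154.817 − 22.6 = 132.217 mm
Gross irrigation = 132.217 / 0.82 = 161.240 mm

161.2 mm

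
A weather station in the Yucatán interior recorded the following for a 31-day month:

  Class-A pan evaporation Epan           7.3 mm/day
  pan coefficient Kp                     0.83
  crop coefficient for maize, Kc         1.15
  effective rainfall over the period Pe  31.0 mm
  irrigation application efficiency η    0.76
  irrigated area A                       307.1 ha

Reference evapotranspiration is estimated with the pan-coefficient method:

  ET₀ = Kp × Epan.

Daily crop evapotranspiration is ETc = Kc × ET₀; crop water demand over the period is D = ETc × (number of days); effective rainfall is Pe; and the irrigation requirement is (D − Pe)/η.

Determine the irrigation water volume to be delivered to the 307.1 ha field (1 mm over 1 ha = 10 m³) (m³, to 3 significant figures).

748000 m³

ET₀ = 0.83 × 7.3 = 6.0590 mm/d
ETc = Kc × ET₀ = 1.15 × 6.0590 = 6.9679 mm/d
Crop demand D = ETc × 31 d = 6.9679 × 31 = 216.005 mm
D − Pe = 216.005 − 31.0 = 185.005 mm
Gross irrigation = 185.005 / 0.76 = 243.428 mm
Volume = 243.428 mm × 307.1 ha × 10 = 747567.4 m³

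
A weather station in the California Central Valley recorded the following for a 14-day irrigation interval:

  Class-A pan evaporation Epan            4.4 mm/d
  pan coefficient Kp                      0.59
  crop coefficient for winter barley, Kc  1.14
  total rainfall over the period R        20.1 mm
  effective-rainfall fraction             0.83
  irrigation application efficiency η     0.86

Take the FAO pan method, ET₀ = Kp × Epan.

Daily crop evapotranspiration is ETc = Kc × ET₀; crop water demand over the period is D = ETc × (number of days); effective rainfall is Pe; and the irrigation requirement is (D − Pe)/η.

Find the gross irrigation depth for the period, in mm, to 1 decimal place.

28.8 mm

ET₀ = 0.59 × 4.4 = 2.5960 mm/d
ETc = Kc × ET₀ = 1.14 × 2.5960 = 2.9594 mm/d
Crop demand D = ETc × 14 d = 2.9594 × 14 = 41.432 mm
Pe = 0.83 × 20.1 = 16.683 mm
D − Pe = 41.432 − 16.683 = 24.749 mm
Gross irrigation = 24.749 / 0.86 = 28.778 mm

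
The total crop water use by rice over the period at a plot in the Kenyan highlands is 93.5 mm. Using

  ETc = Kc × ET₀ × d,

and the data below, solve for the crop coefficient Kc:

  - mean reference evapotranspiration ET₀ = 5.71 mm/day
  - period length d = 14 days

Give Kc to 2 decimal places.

ETc = Kc × ET₀ × d  ⇒  Kc = ETc / (ET₀ × d)
Kc = 93.5 / (5.71 × 14) = 93.5 / 79.94 = 1.1696

1.17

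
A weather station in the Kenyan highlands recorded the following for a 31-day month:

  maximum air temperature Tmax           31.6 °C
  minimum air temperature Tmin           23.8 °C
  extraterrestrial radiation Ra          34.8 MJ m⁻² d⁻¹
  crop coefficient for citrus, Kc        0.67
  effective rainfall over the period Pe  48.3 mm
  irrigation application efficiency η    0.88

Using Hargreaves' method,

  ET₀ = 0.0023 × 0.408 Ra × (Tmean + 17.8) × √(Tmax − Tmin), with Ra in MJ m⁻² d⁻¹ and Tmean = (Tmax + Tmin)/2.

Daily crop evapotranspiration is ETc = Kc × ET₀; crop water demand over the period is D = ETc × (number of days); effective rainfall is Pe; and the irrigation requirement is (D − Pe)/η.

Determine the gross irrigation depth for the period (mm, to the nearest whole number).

43 mm

Tmean = (31.6 + 23.8)/2 = 27.70 °C
0.408 Ra = 0.408 × 34.8 = 14.1984 mm/d equivalent
ET₀ = 0.0023 × 14.1984 × (27.70 + 17.8) × √7.8 = 0.0023 × 14.1984 × 45.50 × 2.7928 = 4.1497 mm/d
ETc = Kc × ET₀ = 0.67 × 4.1497 = 2.7803 mm/d
Crop demand D = ETc × 31 d = 2.7803 × 31 = 86.189 mm
D − Pe = 86.189 − 48.3 = 37.889 mm
Gross irrigation = 37.889 / 0.88 = 43.056 mm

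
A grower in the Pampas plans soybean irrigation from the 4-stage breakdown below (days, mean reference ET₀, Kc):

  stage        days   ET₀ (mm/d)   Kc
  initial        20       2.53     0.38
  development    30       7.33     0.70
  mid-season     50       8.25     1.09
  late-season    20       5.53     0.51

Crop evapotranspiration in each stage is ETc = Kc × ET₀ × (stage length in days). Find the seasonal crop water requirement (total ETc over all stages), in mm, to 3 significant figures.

679 mm

initial: 0.38 × 2.53 × 20 = 19.23 mm
development: 0.70 × 7.33 × 30 = 153.93 mm
mid-season: 1.09 × 8.25 × 50 = 449.63 mm
late-season: 0.51 × 5.53 × 20 = 56.41 mm
Seasonal total = 679.20 mm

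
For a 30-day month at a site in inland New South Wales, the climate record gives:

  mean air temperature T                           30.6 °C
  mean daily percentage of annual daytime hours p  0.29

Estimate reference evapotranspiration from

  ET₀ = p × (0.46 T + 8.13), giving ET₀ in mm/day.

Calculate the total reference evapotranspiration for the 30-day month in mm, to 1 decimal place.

ET₀ = 0.29 × (0.46 × 30.6 + 8.13) = 0.29 × 22.206 = 6.4397 mm/d
Monthly total = 6.4397 × 30 = 193.191 mm

193.2 mm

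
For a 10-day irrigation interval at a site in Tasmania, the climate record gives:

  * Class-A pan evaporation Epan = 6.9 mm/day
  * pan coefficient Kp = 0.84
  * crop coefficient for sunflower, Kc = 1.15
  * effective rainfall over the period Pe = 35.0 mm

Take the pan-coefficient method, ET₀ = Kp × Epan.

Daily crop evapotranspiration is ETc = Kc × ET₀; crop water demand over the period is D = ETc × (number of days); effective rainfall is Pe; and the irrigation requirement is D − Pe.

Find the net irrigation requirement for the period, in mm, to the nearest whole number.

ET₀ = 0.84 × 6.9 = 5.7960 mm/d
ETc = Kc × ET₀ = 1.15 × 5.7960 = 6.6654 mm/d
Crop demand D = ETc × 10 d = 6.6654 × 10 = 66.654 mm
D − Pe = 66.654 − 35.0 = 31.654 mm

32 mm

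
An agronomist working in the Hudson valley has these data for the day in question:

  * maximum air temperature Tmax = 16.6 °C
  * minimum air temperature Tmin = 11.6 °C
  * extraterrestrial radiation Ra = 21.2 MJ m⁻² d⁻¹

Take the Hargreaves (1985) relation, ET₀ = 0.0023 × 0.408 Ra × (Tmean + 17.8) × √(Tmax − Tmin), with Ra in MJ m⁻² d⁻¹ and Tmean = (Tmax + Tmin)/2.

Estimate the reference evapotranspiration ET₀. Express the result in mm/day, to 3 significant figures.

1.42 mm/day

Tmean = (16.6 + 11.6)/2 = 14.10 °C
0.408 Ra = 0.408 × 21.2 = 8.6496 mm/d equivalent
ET₀ = 0.0023 × 8.6496 × (14.10 + 17.8) × √5.0 = 0.0023 × 8.6496 × 31.90 × 2.2361 = 1.4191 mm/d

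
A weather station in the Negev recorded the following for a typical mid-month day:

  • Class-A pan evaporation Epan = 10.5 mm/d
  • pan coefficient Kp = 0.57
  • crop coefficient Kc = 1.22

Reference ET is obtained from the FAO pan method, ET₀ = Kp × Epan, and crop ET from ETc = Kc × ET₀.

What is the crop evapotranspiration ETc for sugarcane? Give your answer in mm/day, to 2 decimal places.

ET₀ = 0.57 × 10.5 = 5.9850 mm/d
ETc = Kc × ET₀ = 1.22 × 5.9850 = 7.3017 mm/d

7.30 mm/day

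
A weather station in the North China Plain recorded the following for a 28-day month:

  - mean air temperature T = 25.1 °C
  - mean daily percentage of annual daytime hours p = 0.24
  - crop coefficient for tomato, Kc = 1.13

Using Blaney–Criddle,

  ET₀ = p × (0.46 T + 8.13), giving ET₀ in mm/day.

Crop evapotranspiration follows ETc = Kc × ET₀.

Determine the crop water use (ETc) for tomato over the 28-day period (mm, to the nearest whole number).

149 mm

ET₀ = 0.24 × (0.46 × 25.1 + 8.13) = 0.24 × 19.676 = 4.7222 mm/d
ETc = Kc × ET₀ = 1.13 × 4.7222 = 5.3361 mm/d
Over 28 days: 5.3361 × 28 = 149.411 mm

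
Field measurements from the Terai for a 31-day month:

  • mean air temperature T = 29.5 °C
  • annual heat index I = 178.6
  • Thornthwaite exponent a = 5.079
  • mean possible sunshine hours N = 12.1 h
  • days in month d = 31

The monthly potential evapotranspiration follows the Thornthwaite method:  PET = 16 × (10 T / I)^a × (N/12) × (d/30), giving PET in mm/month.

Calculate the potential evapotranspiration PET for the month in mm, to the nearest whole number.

213 mm

10T/I = 10 × 29.5 / 178.6 = 1.6517
(10T/I)^a = 1.6517^5.079 = 12.7901
Uncorrected PET = 16 × 12.7901 = 204.642 mm
Correction = (N/12)(d/30) = (12.1/12)(31/30) = 1.0419
PET = 204.642 × 1.0419 = 213.216 mm/month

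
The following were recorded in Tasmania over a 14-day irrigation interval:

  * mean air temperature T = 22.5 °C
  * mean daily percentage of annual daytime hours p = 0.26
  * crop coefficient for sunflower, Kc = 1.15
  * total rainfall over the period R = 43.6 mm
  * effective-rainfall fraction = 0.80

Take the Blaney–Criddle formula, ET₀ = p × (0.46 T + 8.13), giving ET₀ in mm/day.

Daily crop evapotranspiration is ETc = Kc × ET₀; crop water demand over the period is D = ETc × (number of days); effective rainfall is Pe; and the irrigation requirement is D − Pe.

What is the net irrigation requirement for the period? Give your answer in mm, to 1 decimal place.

ET₀ = 0.26 × (0.46 × 22.5 + 8.13) = 0.26 × 18.480 = 4.8048 mm/d
ETc = Kc × ET₀ = 1.15 × 4.8048 = 5.5255 mm/d
Crop demand D = ETc × 14 d = 5.5255 × 14 = 77.357 mm
Pe = 0.80 × 43.6 = 34.880 mm
D − Pe = 77.357 − 34.880 = 42.477 mm

42.5 mm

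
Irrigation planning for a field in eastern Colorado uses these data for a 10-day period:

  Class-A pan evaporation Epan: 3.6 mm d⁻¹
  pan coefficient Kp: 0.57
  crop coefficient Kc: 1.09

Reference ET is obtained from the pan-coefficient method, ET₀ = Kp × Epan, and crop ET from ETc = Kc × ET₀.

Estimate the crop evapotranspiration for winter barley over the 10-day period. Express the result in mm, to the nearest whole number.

22 mm

ET₀ = 0.57 × 3.6 = 2.0520 mm/d
ETc = Kc × ET₀ = 1.09 × 2.0520 = 2.2367 mm/d
Over 10 days: 2.2367 × 10 = 22.367 mm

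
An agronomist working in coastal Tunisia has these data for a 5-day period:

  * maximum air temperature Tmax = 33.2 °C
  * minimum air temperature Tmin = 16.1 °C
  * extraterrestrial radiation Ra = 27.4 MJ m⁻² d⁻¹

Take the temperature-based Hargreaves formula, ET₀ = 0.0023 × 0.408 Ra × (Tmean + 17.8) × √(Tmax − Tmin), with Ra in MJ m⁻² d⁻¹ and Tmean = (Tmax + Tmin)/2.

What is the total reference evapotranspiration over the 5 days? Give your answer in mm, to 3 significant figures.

22.6 mm

Tmean = (33.2 + 16.1)/2 = 24.65 °C
0.408 Ra = 0.408 × 27.4 = 11.1792 mm/d equivalent
ET₀ = 0.0023 × 11.1792 × (24.65 + 17.8) × √17.1 = 0.0023 × 11.1792 × 42.45 × 4.1352 = 4.5135 mm/d
Over 5 days: 4.5135 × 5 = 22.568 mm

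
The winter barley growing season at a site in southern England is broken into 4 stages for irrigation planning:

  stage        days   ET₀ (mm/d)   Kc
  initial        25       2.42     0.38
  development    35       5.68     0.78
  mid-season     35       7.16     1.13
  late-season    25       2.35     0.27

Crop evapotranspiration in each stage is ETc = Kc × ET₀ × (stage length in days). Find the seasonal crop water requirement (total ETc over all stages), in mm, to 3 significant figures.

477 mm

initial: 0.38 × 2.42 × 25 = 22.99 mm
development: 0.78 × 5.68 × 35 = 155.06 mm
mid-season: 1.13 × 7.16 × 35 = 283.18 mm
late-season: 0.27 × 2.35 × 25 = 15.86 mm
Seasonal total = 477.09 mm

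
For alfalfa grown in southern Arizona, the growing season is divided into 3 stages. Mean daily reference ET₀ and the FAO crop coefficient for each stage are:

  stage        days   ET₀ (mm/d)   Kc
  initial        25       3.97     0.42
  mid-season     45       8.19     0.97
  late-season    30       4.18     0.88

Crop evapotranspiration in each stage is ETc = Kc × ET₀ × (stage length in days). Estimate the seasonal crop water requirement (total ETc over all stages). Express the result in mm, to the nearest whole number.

initial: 0.42 × 3.97 × 25 = 41.69 mm
mid-season: 0.97 × 8.19 × 45 = 357.49 mm
late-season: 0.88 × 4.18 × 30 = 110.35 mm
Seasonal total = 509.53 mm

510 mm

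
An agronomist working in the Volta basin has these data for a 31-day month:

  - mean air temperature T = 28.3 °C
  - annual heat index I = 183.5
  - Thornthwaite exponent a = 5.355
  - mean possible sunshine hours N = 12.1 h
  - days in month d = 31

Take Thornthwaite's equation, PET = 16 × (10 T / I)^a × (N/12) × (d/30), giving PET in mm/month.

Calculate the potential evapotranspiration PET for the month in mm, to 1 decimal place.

169.6 mm

10T/I = 10 × 28.3 / 183.5 = 1.5422
(10T/I)^a = 1.5422^5.355 = 10.1740
Uncorrected PET = 16 × 10.1740 = 162.784 mm
Correction = (N/12)(d/30) = (12.1/12)(31/30) = 1.0419
PET = 162.784 × 1.0419 = 169.605 mm/month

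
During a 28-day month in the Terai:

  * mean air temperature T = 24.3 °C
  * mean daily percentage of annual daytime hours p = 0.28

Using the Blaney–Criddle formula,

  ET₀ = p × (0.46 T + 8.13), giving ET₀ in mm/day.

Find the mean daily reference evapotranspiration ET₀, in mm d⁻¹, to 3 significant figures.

ET₀ = 0.28 × (0.46 × 24.3 + 8.13) = 0.28 × 19.308 = 5.4062 mm/d

5.41 mm d⁻¹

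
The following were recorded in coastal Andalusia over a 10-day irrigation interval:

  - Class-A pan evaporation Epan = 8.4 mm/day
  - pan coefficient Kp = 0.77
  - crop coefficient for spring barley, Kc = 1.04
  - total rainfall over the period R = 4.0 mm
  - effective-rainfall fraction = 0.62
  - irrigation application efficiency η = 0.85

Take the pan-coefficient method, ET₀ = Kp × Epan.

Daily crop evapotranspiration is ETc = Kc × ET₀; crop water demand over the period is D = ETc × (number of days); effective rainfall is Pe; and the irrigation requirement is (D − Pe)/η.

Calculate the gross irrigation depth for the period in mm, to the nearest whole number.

76 mm

ET₀ = 0.77 × 8.4 = 6.4680 mm/d
ETc = Kc × ET₀ = 1.04 × 6.4680 = 6.7267 mm/d
Crop demand D = ETc × 10 d = 6.7267 × 10 = 67.267 mm
Pe = 0.62 × 4.0 = 2.480 mm
D − Pe = 67.267 − 2.480 = 64.787 mm
Gross irrigation = 64.787 / 0.85 = 76.220 mm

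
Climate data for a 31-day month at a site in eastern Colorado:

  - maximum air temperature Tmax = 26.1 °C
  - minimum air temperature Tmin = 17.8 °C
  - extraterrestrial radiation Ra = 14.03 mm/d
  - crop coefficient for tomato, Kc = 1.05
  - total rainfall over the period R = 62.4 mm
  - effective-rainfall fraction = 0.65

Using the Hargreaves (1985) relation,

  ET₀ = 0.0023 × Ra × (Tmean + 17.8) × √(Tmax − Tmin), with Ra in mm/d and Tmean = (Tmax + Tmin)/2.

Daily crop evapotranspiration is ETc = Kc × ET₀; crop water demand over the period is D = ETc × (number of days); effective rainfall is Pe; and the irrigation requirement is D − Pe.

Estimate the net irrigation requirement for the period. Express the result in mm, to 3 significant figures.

79.7 mm

Tmean = (26.1 + 17.8)/2 = 21.95 °C
ET₀ = 0.0023 × 14.03 × (21.95 + 17.8) × √8.3 = 0.0023 × 14.03 × 39.75 × 2.8810 = 3.6954 mm/d
ETc = Kc × ET₀ = 1.05 × 3.6954 = 3.8802 mm/d
Crop demand D = ETc × 31 d = 3.8802 × 31 = 120.286 mm
Pe = 0.65 × 62.4 = 40.560 mm
D − Pe = 120.286 − 40.560 = 79.726 mm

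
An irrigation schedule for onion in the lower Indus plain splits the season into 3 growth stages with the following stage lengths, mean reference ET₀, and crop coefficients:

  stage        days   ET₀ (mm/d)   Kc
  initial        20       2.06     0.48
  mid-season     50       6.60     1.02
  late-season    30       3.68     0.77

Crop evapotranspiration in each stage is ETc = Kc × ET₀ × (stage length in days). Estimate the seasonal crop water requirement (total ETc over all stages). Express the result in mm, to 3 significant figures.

441 mm

initial: 0.48 × 2.06 × 20 = 19.78 mm
mid-season: 1.02 × 6.60 × 50 = 336.60 mm
late-season: 0.77 × 3.68 × 30 = 85.01 mm
Seasonal total = 441.39 mm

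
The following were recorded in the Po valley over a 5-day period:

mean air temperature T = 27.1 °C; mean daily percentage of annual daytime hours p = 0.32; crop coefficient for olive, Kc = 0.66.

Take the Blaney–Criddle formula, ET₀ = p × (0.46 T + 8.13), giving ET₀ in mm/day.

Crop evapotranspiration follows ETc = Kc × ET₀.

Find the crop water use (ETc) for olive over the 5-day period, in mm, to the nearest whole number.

22 mm

ET₀ = 0.32 × (0.46 × 27.1 + 8.13) = 0.32 × 20.596 = 6.5907 mm/d
ETc = Kc × ET₀ = 0.66 × 6.5907 = 4.3499 mm/d
Over 5 days: 4.3499 × 5 = 21.750 mm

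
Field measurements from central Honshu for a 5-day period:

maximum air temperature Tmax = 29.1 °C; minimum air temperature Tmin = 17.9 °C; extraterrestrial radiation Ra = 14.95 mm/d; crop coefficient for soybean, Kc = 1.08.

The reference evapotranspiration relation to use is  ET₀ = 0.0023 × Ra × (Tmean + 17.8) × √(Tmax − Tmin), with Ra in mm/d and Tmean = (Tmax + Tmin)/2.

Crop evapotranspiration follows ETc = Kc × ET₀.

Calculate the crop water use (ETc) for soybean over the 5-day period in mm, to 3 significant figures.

Tmean = (29.1 + 17.9)/2 = 23.50 °C
ET₀ = 0.0023 × 14.95 × (23.50 + 17.8) × √11.2 = 0.0023 × 14.95 × 41.30 × 3.3466 = 4.7525 mm/d
ETc = Kc × ET₀ = 1.08 × 4.7525 = 5.1327 mm/d
Over 5 days: 5.1327 × 5 = 25.664 mm

25.7 mm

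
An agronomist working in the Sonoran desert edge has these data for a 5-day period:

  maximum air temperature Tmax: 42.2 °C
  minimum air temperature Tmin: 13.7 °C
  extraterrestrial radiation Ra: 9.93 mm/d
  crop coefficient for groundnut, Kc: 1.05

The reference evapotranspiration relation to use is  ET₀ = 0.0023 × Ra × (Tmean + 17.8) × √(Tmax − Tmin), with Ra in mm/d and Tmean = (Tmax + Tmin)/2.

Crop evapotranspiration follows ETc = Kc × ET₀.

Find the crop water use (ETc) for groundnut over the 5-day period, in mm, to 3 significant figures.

29.3 mm

Tmean = (42.2 + 13.7)/2 = 27.95 °C
ET₀ = 0.0023 × 9.93 × (27.95 + 17.8) × √28.5 = 0.0023 × 9.93 × 45.75 × 5.3385 = 5.5781 mm/d
ETc = Kc × ET₀ = 1.05 × 5.5781 = 5.8570 mm/d
Over 5 days: 5.8570 × 5 = 29.285 mm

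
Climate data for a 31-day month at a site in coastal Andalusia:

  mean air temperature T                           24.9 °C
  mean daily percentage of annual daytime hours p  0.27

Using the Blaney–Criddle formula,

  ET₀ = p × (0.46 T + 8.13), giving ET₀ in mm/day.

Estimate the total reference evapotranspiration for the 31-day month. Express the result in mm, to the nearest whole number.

164 mm

ET₀ = 0.27 × (0.46 × 24.9 + 8.13) = 0.27 × 19.584 = 5.2877 mm/d
Monthly total = 5.2877 × 31 = 163.919 mm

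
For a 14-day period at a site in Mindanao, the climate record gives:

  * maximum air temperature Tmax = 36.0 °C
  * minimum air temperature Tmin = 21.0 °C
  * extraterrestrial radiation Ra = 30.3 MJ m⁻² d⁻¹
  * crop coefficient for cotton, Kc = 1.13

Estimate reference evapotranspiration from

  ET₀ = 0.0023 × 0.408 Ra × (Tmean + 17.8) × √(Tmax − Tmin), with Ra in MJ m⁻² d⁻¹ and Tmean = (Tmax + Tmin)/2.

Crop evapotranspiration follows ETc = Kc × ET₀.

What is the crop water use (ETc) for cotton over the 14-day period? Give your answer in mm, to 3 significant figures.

Tmean = (36.0 + 21.0)/2 = 28.50 °C
0.408 Ra = 0.408 × 30.3 = 12.3624 mm/d equivalent
ET₀ = 0.0023 × 12.3624 × (28.50 + 17.8) × √15.0 = 0.0023 × 12.3624 × 46.30 × 3.8730 = 5.0987 mm/d
ETc = Kc × ET₀ = 1.13 × 5.0987 = 5.7615 mm/d
Over 14 days: 5.7615 × 14 = 80.661 mm

80.7 mm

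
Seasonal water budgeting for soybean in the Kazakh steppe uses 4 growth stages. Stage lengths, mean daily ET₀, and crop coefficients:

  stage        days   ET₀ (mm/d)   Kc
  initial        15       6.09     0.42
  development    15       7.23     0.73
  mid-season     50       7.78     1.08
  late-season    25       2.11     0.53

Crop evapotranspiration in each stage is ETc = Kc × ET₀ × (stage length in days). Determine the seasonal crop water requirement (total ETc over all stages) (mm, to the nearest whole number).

initial: 0.42 × 6.09 × 15 = 38.37 mm
development: 0.73 × 7.23 × 15 = 79.17 mm
mid-season: 1.08 × 7.78 × 50 = 420.12 mm
late-season: 0.53 × 2.11 × 25 = 27.96 mm
Seasonal total = 565.62 mm

566 mm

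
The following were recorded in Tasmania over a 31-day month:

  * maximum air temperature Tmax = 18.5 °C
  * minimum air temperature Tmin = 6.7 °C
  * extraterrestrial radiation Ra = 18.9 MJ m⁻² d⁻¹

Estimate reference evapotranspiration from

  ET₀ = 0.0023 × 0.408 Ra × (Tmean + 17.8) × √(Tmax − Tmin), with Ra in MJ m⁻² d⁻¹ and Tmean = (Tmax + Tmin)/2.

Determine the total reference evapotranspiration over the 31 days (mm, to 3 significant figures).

57.4 mm

Tmean = (18.5 + 6.7)/2 = 12.60 °C
0.408 Ra = 0.408 × 18.9 = 7.7112 mm/d equivalent
ET₀ = 0.0023 × 7.7112 × (12.60 + 17.8) × √11.8 = 0.0023 × 7.7112 × 30.40 × 3.4351 = 1.8521 mm/d
Over 31 days: 1.8521 × 31 = 57.415 mm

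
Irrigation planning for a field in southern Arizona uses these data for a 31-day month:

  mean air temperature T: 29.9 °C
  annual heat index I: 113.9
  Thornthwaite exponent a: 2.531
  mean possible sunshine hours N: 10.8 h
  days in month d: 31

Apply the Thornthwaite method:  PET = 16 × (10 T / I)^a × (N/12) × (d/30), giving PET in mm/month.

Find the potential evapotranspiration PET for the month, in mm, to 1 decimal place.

171.2 mm

10T/I = 10 × 29.9 / 113.9 = 2.6251
(10T/I)^a = 2.6251^2.531 = 11.5042
Uncorrected PET = 16 × 11.5042 = 184.067 mm
Correction = (N/12)(d/30) = (10.8/12)(31/30) = 0.9300
PET = 184.067 × 0.9300 = 171.182 mm/month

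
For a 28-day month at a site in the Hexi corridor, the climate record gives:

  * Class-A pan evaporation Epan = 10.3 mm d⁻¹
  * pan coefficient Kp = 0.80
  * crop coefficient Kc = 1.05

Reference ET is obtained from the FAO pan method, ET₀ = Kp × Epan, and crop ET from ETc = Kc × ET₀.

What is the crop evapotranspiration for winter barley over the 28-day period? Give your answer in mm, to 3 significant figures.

ET₀ = 0.80 × 10.3 = 8.2400 mm/d
ETc = Kc × ET₀ = 1.05 × 8.2400 = 8.6520 mm/d
Over 28 days: 8.6520 × 28 = 242.256 mm

242 mm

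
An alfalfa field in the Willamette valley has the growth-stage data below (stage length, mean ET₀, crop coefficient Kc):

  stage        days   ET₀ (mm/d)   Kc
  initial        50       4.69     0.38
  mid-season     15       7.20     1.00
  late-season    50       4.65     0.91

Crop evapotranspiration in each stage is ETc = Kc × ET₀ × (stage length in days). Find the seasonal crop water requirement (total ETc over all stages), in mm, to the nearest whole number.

initial: 0.38 × 4.69 × 50 = 89.11 mm
mid-season: 1.00 × 7.20 × 15 = 108.00 mm
late-season: 0.91 × 4.65 × 50 = 211.58 mm
Seasonal total = 408.69 mm

409 mm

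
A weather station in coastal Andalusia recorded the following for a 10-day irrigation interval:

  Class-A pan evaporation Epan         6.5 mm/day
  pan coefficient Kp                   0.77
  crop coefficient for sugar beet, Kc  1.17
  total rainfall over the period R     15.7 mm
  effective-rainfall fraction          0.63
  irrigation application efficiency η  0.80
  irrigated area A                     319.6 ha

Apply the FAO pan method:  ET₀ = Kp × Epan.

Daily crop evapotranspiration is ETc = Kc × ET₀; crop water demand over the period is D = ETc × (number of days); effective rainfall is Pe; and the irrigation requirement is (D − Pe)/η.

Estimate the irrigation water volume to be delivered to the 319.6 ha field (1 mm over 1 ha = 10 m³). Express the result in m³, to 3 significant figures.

ET₀ = 0.77 × 6.5 = 5.0050 mm/d
ETc = Kc × ET₀ = 1.17 × 5.0050 = 5.8559 mm/d
Crop demand D = ETc × 10 d = 5.8559 × 10 = 58.559 mm
Pe = 0.63 × 15.7 = 9.891 mm
D − Pe = 58.559 − 9.891 = 48.668 mm
Gross irrigation = 48.668 / 0.80 = 60.835 mm
Volume = 60.835 mm × 319.6 ha × 10 = 194428.7 m³

194000 m³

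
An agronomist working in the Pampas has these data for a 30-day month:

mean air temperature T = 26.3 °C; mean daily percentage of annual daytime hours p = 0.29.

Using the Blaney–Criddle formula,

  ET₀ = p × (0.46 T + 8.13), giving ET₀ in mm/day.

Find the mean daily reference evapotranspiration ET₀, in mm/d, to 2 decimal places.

5.87 mm/d

ET₀ = 0.29 × (0.46 × 26.3 + 8.13) = 0.29 × 20.228 = 5.8661 mm/d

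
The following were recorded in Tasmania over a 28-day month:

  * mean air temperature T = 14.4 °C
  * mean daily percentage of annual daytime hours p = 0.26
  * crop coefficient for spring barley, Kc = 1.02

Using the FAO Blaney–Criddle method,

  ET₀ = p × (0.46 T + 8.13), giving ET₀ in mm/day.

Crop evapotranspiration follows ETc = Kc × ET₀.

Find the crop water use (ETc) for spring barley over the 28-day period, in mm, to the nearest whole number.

110 mm

ET₀ = 0.26 × (0.46 × 14.4 + 8.13) = 0.26 × 14.754 = 3.8360 mm/d
ETc = Kc × ET₀ = 1.02 × 3.8360 = 3.9127 mm/d
Over 28 days: 3.9127 × 28 = 109.556 mm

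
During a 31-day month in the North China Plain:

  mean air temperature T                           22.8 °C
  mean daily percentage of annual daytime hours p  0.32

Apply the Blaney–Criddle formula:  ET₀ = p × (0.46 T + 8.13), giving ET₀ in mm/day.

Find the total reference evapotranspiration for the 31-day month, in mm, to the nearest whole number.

ET₀ = 0.32 × (0.46 × 22.8 + 8.13) = 0.32 × 18.618 = 5.9578 mm/d
Monthly total = 5.9578 × 31 = 184.692 mm

185 mm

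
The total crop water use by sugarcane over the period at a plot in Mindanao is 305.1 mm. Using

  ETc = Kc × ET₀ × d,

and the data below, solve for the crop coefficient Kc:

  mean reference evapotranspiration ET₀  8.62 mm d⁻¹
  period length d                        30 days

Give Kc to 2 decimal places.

1.18

ETc = Kc × ET₀ × d  ⇒  Kc = ETc / (ET₀ × d)
Kc = 305.1 / (8.62 × 30) = 305.1 / 258.60 = 1.1798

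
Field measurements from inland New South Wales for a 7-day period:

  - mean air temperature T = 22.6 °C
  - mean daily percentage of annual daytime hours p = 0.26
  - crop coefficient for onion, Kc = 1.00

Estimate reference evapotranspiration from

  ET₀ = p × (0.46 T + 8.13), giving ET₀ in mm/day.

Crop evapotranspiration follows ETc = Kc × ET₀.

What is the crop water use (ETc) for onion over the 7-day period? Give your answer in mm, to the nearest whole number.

34 mm

ET₀ = 0.26 × (0.46 × 22.6 + 8.13) = 0.26 × 18.526 = 4.8168 mm/d
ETc = Kc × ET₀ = 1.00 × 4.8168 = 4.8168 mm/d
Over 7 days: 4.8168 × 7 = 33.718 mm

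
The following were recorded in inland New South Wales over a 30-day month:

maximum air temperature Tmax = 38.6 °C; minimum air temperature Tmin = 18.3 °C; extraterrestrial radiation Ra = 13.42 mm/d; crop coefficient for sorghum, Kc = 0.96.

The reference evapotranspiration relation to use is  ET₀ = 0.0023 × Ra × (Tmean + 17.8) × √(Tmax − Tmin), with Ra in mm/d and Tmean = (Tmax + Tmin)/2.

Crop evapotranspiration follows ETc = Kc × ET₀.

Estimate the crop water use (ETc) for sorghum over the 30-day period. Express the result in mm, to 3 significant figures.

185 mm

Tmean = (38.6 + 18.3)/2 = 28.45 °C
ET₀ = 0.0023 × 13.42 × (28.45 + 17.8) × √20.3 = 0.0023 × 13.42 × 46.25 × 4.5056 = 6.4320 mm/d
ETc = Kc × ET₀ = 0.96 × 6.4320 = 6.1747 mm/d
Over 30 days: 6.1747 × 30 = 185.241 mm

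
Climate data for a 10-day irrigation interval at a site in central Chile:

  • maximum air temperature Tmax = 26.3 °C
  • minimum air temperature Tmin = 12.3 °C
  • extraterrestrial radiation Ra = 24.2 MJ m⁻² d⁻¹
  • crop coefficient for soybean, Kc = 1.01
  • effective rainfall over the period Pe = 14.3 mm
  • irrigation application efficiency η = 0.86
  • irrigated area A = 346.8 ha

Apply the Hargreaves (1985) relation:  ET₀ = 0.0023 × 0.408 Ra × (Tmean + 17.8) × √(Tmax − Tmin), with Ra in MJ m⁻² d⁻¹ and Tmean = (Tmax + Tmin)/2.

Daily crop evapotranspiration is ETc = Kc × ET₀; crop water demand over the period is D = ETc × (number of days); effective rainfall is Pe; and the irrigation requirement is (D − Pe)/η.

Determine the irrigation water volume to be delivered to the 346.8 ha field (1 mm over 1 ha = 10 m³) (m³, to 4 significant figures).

Tmean = (26.3 + 12.3)/2 = 19.30 °C
0.408 Ra = 0.408 × 24.2 = 9.8736 mm/d equivalent
ET₀ = 0.0023 × 9.8736 × (19.30 + 17.8) × √14.0 = 0.0023 × 9.8736 × 37.10 × 3.7417 = 3.1524 mm/d
ETc = Kc × ET₀ = 1.01 × 3.1524 = 3.1839 mm/d
Crop demand D = ETc × 10 d = 3.1839 × 10 = 31.839 mm
D − Pe = 31.839 − 14.3 = 17.539 mm
Gross irrigation = 17.539 / 0.86 = 20.394 mm
Volume = 20.394 mm × 346.8 ha × 10 = 70726.4 m³

70730 m³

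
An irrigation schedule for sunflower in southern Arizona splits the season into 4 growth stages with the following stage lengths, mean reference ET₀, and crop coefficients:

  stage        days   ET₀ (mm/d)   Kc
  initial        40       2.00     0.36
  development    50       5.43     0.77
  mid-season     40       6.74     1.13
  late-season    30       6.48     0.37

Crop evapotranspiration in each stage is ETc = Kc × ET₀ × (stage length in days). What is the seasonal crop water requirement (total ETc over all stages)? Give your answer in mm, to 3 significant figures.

initial: 0.36 × 2.00 × 40 = 28.80 mm
development: 0.77 × 5.43 × 50 = 209.06 mm
mid-season: 1.13 × 6.74 × 40 = 304.65 mm
late-season: 0.37 × 6.48 × 30 = 71.93 mm
Seasonal total = 614.44 mm

614 mm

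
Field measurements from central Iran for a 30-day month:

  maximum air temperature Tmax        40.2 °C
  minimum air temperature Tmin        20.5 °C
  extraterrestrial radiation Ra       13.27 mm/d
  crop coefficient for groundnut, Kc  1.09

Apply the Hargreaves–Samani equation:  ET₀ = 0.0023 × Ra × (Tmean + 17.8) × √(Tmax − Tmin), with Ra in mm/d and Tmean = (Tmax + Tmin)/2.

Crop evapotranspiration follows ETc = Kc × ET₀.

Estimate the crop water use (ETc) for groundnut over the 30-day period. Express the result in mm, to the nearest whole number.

Tmean = (40.2 + 20.5)/2 = 30.35 °C
ET₀ = 0.0023 × 13.27 × (30.35 + 17.8) × √19.7 = 0.0023 × 13.27 × 48.15 × 4.4385 = 6.5228 mm/d
ETc = Kc × ET₀ = 1.09 × 6.5228 = 7.1099 mm/d
Over 30 days: 7.1099 × 30 = 213.297 mm

213 mm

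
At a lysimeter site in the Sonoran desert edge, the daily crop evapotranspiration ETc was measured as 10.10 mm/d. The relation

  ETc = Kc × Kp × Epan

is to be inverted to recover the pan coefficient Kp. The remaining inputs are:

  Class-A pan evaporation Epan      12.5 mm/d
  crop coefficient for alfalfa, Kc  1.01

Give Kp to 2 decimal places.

ETc = Kc × Kp × Epan  ⇒  Kp = ETc / (Kc × Epan)
Kp = 10.10 / (1.01 × 12.5) = 10.10 / 12.625 = 0.8000

0.80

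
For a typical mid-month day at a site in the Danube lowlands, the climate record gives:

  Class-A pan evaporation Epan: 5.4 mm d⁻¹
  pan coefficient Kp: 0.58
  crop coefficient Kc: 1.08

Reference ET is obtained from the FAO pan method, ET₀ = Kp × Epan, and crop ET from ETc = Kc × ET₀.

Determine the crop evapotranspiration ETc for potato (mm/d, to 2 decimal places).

3.38 mm/d

ET₀ = 0.58 × 5.4 = 3.1320 mm/d
ETc = Kc × ET₀ = 1.08 × 3.1320 = 3.3826 mm/d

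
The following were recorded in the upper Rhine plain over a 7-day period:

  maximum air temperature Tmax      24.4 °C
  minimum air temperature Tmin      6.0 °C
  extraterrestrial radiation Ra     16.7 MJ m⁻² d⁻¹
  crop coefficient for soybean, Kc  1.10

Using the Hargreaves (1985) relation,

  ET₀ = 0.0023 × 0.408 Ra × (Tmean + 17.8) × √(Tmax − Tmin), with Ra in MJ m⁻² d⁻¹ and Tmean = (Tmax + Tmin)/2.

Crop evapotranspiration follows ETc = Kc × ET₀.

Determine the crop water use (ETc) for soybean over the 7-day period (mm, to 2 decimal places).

17.08 mm

Tmean = (24.4 + 6.0)/2 = 15.20 °C
0.408 Ra = 0.408 × 16.7 = 6.8136 mm/d equivalent
ET₀ = 0.0023 × 6.8136 × (15.20 + 17.8) × √18.4 = 0.0023 × 6.8136 × 33.00 × 4.2895 = 2.2183 mm/d
ETc = Kc × ET₀ = 1.10 × 2.2183 = 2.4401 mm/d
Over 7 days: 2.4401 × 7 = 17.081 mm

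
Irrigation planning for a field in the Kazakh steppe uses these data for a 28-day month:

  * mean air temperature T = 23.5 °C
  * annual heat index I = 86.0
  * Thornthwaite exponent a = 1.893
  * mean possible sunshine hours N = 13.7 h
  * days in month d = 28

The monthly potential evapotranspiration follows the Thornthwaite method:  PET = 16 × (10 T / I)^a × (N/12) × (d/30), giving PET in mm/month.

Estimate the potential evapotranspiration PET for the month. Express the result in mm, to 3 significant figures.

10T/I = 10 × 23.5 / 86.0 = 2.7326
(10T/I)^a = 2.7326^1.893 = 6.7056
Uncorrected PET = 16 × 6.7056 = 107.290 mm
Correction = (N/12)(d/30) = (13.7/12)(28/30) = 1.0656
PET = 107.290 × 1.0656 = 114.328 mm/month

114 mm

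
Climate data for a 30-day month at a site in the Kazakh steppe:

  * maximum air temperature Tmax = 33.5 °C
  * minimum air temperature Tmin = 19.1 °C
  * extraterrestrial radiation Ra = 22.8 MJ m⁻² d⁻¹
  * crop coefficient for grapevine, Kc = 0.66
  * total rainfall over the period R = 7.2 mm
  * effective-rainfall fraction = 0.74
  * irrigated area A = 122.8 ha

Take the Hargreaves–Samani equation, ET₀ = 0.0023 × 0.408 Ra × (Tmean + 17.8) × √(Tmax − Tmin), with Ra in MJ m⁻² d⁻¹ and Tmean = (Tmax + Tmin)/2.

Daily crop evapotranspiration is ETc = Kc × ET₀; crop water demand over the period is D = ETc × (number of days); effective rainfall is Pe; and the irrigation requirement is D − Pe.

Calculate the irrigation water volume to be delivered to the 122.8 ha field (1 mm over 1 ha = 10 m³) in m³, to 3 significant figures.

80500 m³

Tmean = (33.5 + 19.1)/2 = 26.30 °C
0.408 Ra = 0.408 × 22.8 = 9.3024 mm/d equivalent
ET₀ = 0.0023 × 9.3024 × (26.30 + 17.8) × √14.4 = 0.0023 × 9.3024 × 44.10 × 3.7947 = 3.5805 mm/d
ETc = Kc × ET₀ = 0.66 × 3.5805 = 2.3631 mm/d
Crop demand D = ETc × 30 d = 2.3631 × 30 = 70.893 mm
Pe = 0.74 × 7.2 = 5.328 mm
D − Pe = 70.893 − 5.328 = 65.565 mm
Volume = 65.565 mm × 122.8 ha × 10 = 80513.8 m³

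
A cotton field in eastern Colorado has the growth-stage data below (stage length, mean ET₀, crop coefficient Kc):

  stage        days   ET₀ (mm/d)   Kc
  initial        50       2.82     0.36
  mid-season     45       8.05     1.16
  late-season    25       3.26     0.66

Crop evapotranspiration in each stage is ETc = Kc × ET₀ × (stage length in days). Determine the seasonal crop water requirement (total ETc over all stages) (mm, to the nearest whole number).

initial: 0.36 × 2.82 × 50 = 50.76 mm
mid-season: 1.16 × 8.05 × 45 = 420.21 mm
late-season: 0.66 × 3.26 × 25 = 53.79 mm
Seasonal total = 524.76 mm

525 mm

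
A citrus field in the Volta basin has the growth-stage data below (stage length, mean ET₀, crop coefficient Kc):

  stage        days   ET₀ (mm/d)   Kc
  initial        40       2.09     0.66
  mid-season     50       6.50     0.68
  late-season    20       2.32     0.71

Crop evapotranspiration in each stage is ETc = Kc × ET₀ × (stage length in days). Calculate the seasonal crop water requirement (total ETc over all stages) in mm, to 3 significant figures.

initial: 0.66 × 2.09 × 40 = 55.18 mm
mid-season: 0.68 × 6.50 × 50 = 221.00 mm
late-season: 0.71 × 2.32 × 20 = 32.94 mm
Seasonal total = 309.12 mm

309 mm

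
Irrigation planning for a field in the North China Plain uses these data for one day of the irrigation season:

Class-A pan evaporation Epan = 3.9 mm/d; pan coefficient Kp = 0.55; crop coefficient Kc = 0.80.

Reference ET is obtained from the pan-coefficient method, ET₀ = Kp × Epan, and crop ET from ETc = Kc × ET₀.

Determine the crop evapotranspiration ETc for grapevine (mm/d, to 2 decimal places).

1.72 mm/d

ET₀ = 0.55 × 3.9 = 2.1450 mm/d
ETc = Kc × ET₀ = 0.80 × 2.1450 = 1.7160 mm/d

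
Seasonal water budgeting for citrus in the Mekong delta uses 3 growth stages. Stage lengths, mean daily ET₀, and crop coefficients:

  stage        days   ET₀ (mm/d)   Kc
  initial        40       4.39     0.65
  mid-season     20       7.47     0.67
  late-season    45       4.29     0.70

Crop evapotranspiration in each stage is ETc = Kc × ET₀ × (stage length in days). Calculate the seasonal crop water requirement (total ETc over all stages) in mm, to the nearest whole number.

349 mm

initial: 0.65 × 4.39 × 40 = 114.14 mm
mid-season: 0.67 × 7.47 × 20 = 100.10 mm
late-season: 0.70 × 4.29 × 45 = 135.14 mm
Seasonal total = 349.38 mm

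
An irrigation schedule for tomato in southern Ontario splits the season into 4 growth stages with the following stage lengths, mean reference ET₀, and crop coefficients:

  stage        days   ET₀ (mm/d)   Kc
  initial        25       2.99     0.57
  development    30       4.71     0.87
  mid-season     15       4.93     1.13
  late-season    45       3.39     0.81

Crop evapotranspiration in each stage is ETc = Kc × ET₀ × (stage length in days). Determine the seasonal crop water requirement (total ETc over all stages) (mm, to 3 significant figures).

initial: 0.57 × 2.99 × 25 = 42.61 mm
development: 0.87 × 4.71 × 30 = 122.93 mm
mid-season: 1.13 × 4.93 × 15 = 83.56 mm
late-season: 0.81 × 3.39 × 45 = 123.57 mm
Seasonal total = 372.67 mm

373 mm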